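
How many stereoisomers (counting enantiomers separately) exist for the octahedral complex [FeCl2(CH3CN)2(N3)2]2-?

In an octahedral complex each vertex has one trans partner and four cis neighbours.
Systematic placement gives 5 geometric isomers: Cl trans, CH3CN trans, N3 trans; Cl cis, CH3CN trans, N3 cis; Cl cis, CH3CN cis, N3 trans; Cl cis, CH3CN cis, N3 cis (chiral); Cl trans, CH3CN cis, N3 cis.
One of these lacks any improper symmetry element and so occurs as an enantiomeric pair, giving 5 + 1 = 6 stereoisomers in total.

6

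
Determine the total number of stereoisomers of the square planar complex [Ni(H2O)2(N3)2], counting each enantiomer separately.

In a square planar complex each vertex has one trans partner and two cis neighbours.
Systematic placement gives 2 geometric isomers: H2O cis; H2O trans.
Each arrangement has an internal mirror plane or centre of symmetry, so none is chiral.

2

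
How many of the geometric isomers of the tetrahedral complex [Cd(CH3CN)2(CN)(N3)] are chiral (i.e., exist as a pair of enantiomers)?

0

In a tetrahedral complex all four positions are equivalent and every pair of ligands is adjacent — there is no cis/trans distinction.
Only one geometric arrangement is possible.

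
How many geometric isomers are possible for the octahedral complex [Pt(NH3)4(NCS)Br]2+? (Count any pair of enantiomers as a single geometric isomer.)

2

In an octahedral complex each vertex has one trans partner and four cis neighbours.
Systematic placement gives 2 geometric isomers: NCS and Br mutually trans; NCS and Br mutually cis.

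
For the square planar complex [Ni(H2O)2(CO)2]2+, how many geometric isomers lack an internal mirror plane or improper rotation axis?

0

A square has two trans pairs of vertices; adjacent vertices are cis.
The distinct arrangements are (2 in all): H2O cis; H2O trans.
Each arrangement has an internal mirror plane or centre of symmetry, so none is chiral.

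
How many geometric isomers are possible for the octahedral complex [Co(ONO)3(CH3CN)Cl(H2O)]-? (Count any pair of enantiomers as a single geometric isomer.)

An octahedron has six vertices in three trans pairs; every non-trans pair is cis.
There are 4 geometric isomers: ONO mer (3 arrangements); ONO fac (chiral).

4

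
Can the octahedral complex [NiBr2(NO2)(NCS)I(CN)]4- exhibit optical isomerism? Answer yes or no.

An octahedron has six vertices in three trans pairs; every non-trans pair is cis.
Systematic enumeration (placing each ligand type in turn and discarding arrangements equivalent by rotation or reflection) gives 9 geometric isomers.
Of these, 6 lack any improper symmetry element and so occur as enantiomeric pairs, giving 9 + 6 = 15 stereoisomers in total.

yes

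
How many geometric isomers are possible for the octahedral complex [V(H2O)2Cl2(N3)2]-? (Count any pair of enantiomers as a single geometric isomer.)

5

The six octahedral sites form three mutually perpendicular trans pairs.
There are 5 geometric isomers: H2O trans, Cl trans, N3 trans; H2O cis, Cl trans, N3 cis; H2O cis, Cl cis, N3 trans; H2O cis, Cl cis, N3 cis (chiral); H2O trans, Cl cis, N3 cis.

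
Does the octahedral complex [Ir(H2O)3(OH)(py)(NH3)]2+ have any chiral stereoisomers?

yes

Systematic placement gives 4 geometric isomers: H2O mer (3 arrangements); H2O fac (chiral).
One of these lacks any improper symmetry element and so occurs as an enantiomeric pair, giving 4 + 1 = 5 stereoisomers in total.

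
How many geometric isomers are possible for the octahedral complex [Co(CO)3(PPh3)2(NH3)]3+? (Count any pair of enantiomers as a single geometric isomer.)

3

The six octahedral sites form three mutually perpendicular trans pairs.
The distinct arrangements are (3 in all): CO mer, PPh3 trans; CO mer, PPh3 cis; CO fac, PPh3 cis.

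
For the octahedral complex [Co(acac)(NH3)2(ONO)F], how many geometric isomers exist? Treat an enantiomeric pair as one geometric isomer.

4

The six octahedral sites form three mutually perpendicular trans pairs.
Each acac is bidentate and must span two cis positions.
The distinct arrangements are (4 in all): NH3 cis (3 arrangements, 2 chiral); NH3 trans.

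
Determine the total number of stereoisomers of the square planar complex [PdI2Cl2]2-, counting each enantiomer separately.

2

In a square planar complex each vertex has one trans partner and two cis neighbours.
Working through the distinct placements yields 2 geometric isomers: I cis; I trans.
Each arrangement has an internal mirror plane or centre of symmetry, so none is chiral.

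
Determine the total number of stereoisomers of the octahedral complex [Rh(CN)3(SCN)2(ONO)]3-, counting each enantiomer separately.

The six octahedral sites form three mutually perpendicular trans pairs.
Systematic placement gives 3 geometric isomers: CN mer, SCN trans; CN mer, SCN cis; CN fac, SCN cis.
Each arrangement has an internal mirror plane or centre of symmetry, so none is chiral.

3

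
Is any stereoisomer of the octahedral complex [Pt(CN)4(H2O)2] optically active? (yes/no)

In an octahedral complex each vertex has one trans partner and four cis neighbours.
Working through the distinct placements yields 2 geometric isomers: H2O trans; H2O cis.
Each arrangement has an internal mirror plane or centre of symmetry, so none is chiral.

no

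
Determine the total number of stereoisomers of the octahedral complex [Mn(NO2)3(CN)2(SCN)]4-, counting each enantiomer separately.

3

There are 3 geometric isomers: NO2 mer, CN trans; NO2 fac, CN cis; NO2 mer, CN cis.
Each arrangement has an internal mirror plane or centre of symmetry, so none is chiral.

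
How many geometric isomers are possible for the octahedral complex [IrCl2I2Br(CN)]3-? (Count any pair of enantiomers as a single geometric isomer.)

Systematic placement gives 6 geometric isomers: Cl trans, I trans; Cl cis, I cis (3 arrangements, 2 chiral); Cl cis, I trans; Cl trans, I cis.

6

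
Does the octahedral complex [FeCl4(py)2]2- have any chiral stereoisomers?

no

In an octahedral complex each vertex has one trans partner and four cis neighbours.
There are 2 geometric isomers: py trans; py cis.
Each arrangement has an internal mirror plane or centre of symmetry, so none is chiral.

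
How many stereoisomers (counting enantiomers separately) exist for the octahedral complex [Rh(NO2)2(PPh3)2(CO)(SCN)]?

8

An octahedron has six vertices in three trans pairs; every non-trans pair is cis.
Systematic placement gives 6 geometric isomers: NO2 cis, PPh3 cis (3 arrangements, 2 chiral); NO2 cis, PPh3 trans; NO2 trans, PPh3 cis; NO2 trans, PPh3 trans.
Of these, 2 lack any improper symmetry element and so occur as enantiomeric pairs, giving 6 + 2 = 8 stereoisomers in total.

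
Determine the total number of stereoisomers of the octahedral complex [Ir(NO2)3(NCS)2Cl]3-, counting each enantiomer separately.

3

The six octahedral sites form three mutually perpendicular trans pairs.
There are 3 geometric isomers: NO2 mer, NCS cis; NO2 mer, NCS trans; NO2 fac, NCS cis.
Each arrangement has an internal mirror plane or centre of symmetry, so none is chiral.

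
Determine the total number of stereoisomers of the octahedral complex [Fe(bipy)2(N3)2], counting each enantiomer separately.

An octahedron has six vertices in three trans pairs; every non-trans pair is cis.
Each bipy is bidentate and must span two cis positions.
Systematic placement gives 2 geometric isomers: N3 trans; N3 cis (chiral).
One of these lacks any improper symmetry element and so occurs as an enantiomeric pair, giving 2 + 1 = 3 stereoisomers in total.

3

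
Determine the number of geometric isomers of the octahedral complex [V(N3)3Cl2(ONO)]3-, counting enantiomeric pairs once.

3

An octahedron has six vertices in three trans pairs; every non-trans pair is cis.
Systematic placement gives 3 geometric isomers: N3 mer, Cl trans; N3 fac, Cl cis; N3 mer, Cl cis.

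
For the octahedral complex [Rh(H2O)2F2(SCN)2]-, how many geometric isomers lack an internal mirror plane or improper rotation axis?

1

In an octahedral complex each vertex has one trans partner and four cis neighbours.
Systematic placement gives 5 geometric isomers: H2O trans, F trans, SCN trans; H2O cis, F trans, SCN cis; H2O cis, F cis, SCN trans; H2O cis, F cis, SCN cis (chiral); H2O trans, F cis, SCN cis.
One of these lacks any improper symmetry element and so occurs as an enantiomeric pair, giving 5 + 1 = 6 stereoisomers in total.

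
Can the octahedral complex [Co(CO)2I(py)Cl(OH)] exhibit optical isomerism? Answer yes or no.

yes

In an octahedral complex each vertex has one trans partner and four cis neighbours.
Exhaustive case analysis gives 9 geometric isomers.
Of these, 6 lack any improper symmetry element and so occur as enantiomeric pairs, giving 9 + 6 = 15 stereoisomers in total.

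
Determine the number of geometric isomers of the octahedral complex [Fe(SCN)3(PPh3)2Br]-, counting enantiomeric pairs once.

The six octahedral sites form three mutually perpendicular trans pairs.
Systematic placement gives 3 geometric isomers: SCN mer, PPh3 cis; SCN mer, PPh3 trans; SCN fac, PPh3 cis.

3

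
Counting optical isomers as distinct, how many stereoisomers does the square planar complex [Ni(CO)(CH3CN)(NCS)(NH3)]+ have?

In a square planar complex each vertex has one trans partner and two cis neighbours.
Systematic placement gives 3 geometric isomers: (CH3CN/NCS trans, CO/NH3 trans); (CH3CN/NH3 trans, CO/NCS trans); (CH3CN/CO trans, NCS/NH3 trans).
Each arrangement has an internal mirror plane or centre of symmetry, so none is chiral.

3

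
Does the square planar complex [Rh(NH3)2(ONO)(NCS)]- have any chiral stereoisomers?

no

In a square planar complex each vertex has one trans partner and two cis neighbours.
Systematic placement gives 2 geometric isomers: NH3 cis; NH3 trans.
Each arrangement has an internal mirror plane or centre of symmetry, so none is chiral.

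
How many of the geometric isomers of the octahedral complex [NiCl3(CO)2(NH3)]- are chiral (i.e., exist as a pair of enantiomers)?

0

The distinct arrangements are (3 in all): Cl mer, CO trans; Cl fac, CO cis; Cl mer, CO cis.
Each arrangement has an internal mirror plane or centre of symmetry, so none is chiral.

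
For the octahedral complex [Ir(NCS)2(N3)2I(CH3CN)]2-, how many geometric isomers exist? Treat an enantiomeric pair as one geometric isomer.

In an octahedral complex each vertex has one trans partner and four cis neighbours.
There are 6 geometric isomers: NCS trans, N3 trans; NCS cis, N3 cis (3 arrangements, 2 chiral); NCS trans, N3 cis; NCS cis, N3 trans.

6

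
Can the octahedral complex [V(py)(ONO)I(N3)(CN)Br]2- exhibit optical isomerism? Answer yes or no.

yes

In an octahedral complex each vertex has one trans partner and four cis neighbours.
Systematic enumeration (placing each ligand type in turn and discarding arrangements equivalent by rotation or reflection) gives 15 geometric isomers.
Of these, 15 lack any improper symmetry element and so occur as enantiomeric pairs, giving 15 + 15 = 30 stereoisomers in total.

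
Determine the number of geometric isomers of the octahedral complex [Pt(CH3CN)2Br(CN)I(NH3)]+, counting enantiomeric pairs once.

In an octahedral complex each vertex has one trans partner and four cis neighbours.
Systematic enumeration (placing each ligand type in turn and discarding arrangements equivalent by rotation or reflection) gives 9 geometric isomers.

9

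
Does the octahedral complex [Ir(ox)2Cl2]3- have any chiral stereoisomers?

yes

An octahedron has six vertices in three trans pairs; every non-trans pair is cis.
Each ox is bidentate and must span two cis positions.
There are 2 geometric isomers: Cl trans; Cl cis (chiral).
One of these lacks any improper symmetry element and so occurs as an enantiomeric pair, giving 2 + 1 = 3 stereoisomers in total.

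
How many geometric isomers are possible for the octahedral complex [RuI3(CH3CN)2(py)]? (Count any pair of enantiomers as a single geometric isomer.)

3

In an octahedral complex each vertex has one trans partner and four cis neighbours.
There are 3 geometric isomers: I mer, CH3CN trans; I fac, CH3CN cis; I mer, CH3CN cis.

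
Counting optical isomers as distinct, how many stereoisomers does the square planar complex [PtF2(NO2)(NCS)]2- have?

2

A square has two trans pairs of vertices; adjacent vertices are cis.
Systematic placement gives 2 geometric isomers: F cis; F trans.
Each arrangement has an internal mirror plane or centre of symmetry, so none is chiral.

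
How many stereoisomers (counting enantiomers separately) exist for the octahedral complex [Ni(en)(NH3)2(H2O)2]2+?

4

An octahedron has six vertices in three trans pairs; every non-trans pair is cis.
Each en is bidentate and must span two cis positions.
The distinct arrangements are (3 in all): NH3 cis, H2O trans; NH3 cis, H2O cis (chiral); NH3 trans, H2O cis.
One of these lacks any improper symmetry element and so occurs as an enantiomeric pair, giving 3 + 1 = 4 stereoisomers in total.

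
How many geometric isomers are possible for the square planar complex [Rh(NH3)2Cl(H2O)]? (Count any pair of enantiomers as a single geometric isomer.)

There are 2 geometric isomers: NH3 cis; NH3 trans.

2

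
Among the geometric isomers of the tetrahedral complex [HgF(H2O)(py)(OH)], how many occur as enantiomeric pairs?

1

All four vertices of a tetrahedron are equivalent and mutually adjacent, so cis/trans isomerism cannot arise.
Only one geometric arrangement is possible; it has no improper symmetry element, so it exists as a pair of enantiomers (2 stereoisomers).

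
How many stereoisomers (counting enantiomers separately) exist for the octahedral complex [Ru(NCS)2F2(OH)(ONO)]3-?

Systematic placement gives 6 geometric isomers: NCS trans, F trans; NCS cis, F trans; NCS cis, F cis (3 arrangements, 2 chiral); NCS trans, F cis.
Of these, 2 lack any improper symmetry element and so occur as enantiomeric pairs, giving 6 + 2 = 8 stereoisomers in total.

8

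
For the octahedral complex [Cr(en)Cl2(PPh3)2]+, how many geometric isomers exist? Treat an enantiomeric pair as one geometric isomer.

3

Each en is bidentate and must span two cis positions.
Working through the distinct placements yields 3 geometric isomers: Cl trans, PPh3 cis; Cl cis, PPh3 cis (chiral); Cl cis, PPh3 trans.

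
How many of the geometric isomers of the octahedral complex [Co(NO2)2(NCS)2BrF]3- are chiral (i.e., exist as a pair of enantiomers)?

2

The six octahedral sites form three mutually perpendicular trans pairs.
Working through the distinct placements yields 6 geometric isomers: NO2 trans, NCS trans; NO2 cis, NCS cis (3 arrangements, 2 chiral); NO2 trans, NCS cis; NO2 cis, NCS trans.
Of these, 2 lack any improper symmetry element and so occur as enantiomeric pairs, giving 6 + 2 = 8 stereoisomers in total.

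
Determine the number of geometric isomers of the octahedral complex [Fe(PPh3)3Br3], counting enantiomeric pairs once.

In an octahedral complex each vertex has one trans partner and four cis neighbours.
The distinct arrangements are (2 in all): PPh3 mer; PPh3 fac.

2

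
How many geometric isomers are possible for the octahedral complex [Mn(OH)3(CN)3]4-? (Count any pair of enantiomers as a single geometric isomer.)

Systematic placement gives 2 geometric isomers: OH mer; OH fac.

2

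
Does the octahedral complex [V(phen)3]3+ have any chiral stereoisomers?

yes

In an octahedral complex each vertex has one trans partner and four cis neighbours.
Each phen is bidentate and must span two cis positions.
Only one geometric arrangement is possible; it has no improper symmetry element, so it exists as a pair of enantiomers (2 stereoisomers).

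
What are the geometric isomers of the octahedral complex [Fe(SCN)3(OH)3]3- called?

An octahedron has six vertices in three trans pairs; every non-trans pair is cis.
There are 2 geometric isomers: SCN mer; SCN fac.

fac and mer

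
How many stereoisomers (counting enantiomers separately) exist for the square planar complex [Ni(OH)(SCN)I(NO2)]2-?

There are 3 geometric isomers: (I/OH trans, NO2/SCN trans); (I/SCN trans, NO2/OH trans); (I/NO2 trans, OH/SCN trans).
Each arrangement has an internal mirror plane or centre of symmetry, so none is chiral.

3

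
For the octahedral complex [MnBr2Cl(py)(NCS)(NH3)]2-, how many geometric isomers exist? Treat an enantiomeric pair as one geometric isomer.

9

Exhaustive case analysis gives 9 geometric isomers.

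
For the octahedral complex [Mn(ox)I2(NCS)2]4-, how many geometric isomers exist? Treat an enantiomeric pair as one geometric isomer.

The six octahedral sites form three mutually perpendicular trans pairs.
Each ox is bidentate and must span two cis positions.
There are 3 geometric isomers: I trans, NCS cis; I cis, NCS cis (chiral); I cis, NCS trans.

3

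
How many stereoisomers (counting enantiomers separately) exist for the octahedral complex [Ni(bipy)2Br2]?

Each bipy is bidentate and must span two cis positions.
There are 2 geometric isomers: Br trans; Br cis (chiral).
One of these lacks any improper symmetry element and so occurs as an enantiomeric pair, giving 2 + 1 = 3 stereoisomers in total.

3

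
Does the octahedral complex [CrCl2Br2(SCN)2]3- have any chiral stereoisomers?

yes

Working through the distinct placements yields 5 geometric isomers: Cl trans, Br trans, SCN trans; Cl cis, Br trans, SCN cis; Cl cis, Br cis, SCN trans; Cl cis, Br cis, SCN cis (chiral); Cl trans, Br cis, SCN cis.
One of these lacks any improper symmetry element and so occurs as an enantiomeric pair, giving 5 + 1 = 6 stereoisomers in total.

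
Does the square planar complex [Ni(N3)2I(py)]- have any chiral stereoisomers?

A square has two trans pairs of vertices; adjacent vertices are cis.
The distinct arrangements are (2 in all): N3 cis; N3 trans.
Each arrangement has an internal mirror plane or centre of symmetry, so none is chiral.

no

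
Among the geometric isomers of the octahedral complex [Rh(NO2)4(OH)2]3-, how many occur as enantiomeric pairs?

0

In an octahedral complex each vertex has one trans partner and four cis neighbours.
Systematic placement gives 2 geometric isomers: OH trans; OH cis.
Each arrangement has an internal mirror plane or centre of symmetry, so none is chiral.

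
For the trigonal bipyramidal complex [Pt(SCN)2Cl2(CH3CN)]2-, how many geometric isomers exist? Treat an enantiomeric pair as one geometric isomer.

A trigonal bipyramid has two axial and three equatorial sites, which are chemically inequivalent.
Placing the ligands in turn and identifying arrangements related by rotation or reflection leaves 5 distinct geometric isomers.

5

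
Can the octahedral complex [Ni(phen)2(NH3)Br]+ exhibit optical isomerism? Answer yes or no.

yes

The six octahedral sites form three mutually perpendicular trans pairs.
Each phen is bidentate and must span two cis positions.
Systematic placement gives 2 geometric isomers: NH3 and Br mutually trans; NH3 and Br mutually cis (chiral).
One of these lacks any improper symmetry element and so occurs as an enantiomeric pair, giving 2 + 1 = 3 stereoisomers in total.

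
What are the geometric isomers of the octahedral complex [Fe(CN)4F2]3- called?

cis and trans

In an octahedral complex each vertex has one trans partner and four cis neighbours.
The distinct arrangements are (2 in all): F trans; F cis.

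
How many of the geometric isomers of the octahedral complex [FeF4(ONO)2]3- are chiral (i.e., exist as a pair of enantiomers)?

The six octahedral sites form three mutually perpendicular trans pairs.
Systematic placement gives 2 geometric isomers: ONO trans; ONO cis.
Each arrangement has an internal mirror plane or centre of symmetry, so none is chiral.

0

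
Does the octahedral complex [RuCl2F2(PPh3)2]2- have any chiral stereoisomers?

There are 5 geometric isomers: Cl trans, F trans, PPh3 trans; Cl trans, F cis, PPh3 cis; Cl cis, F cis, PPh3 trans; Cl cis, F cis, PPh3 cis (chiral); Cl cis, F trans, PPh3 cis.
One of these lacks any improper symmetry element and so occurs as an enantiomeric pair, giving 5 + 1 = 6 stereoisomers in total.

yes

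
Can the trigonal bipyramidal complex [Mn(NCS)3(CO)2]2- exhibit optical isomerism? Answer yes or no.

A trigonal bipyramid has two axial and three equatorial sites, which are chemically inequivalent.
The distinct arrangements are (3 in all): CO both axial; CO one axial, one equatorial; CO both equatorial.
Each arrangement has an internal mirror plane or centre of symmetry, so none is chiral.

no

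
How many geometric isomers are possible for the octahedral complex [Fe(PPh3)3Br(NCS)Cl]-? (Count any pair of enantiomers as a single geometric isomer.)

4

An octahedron has six vertices in three trans pairs; every non-trans pair is cis.
There are 4 geometric isomers: PPh3 mer (3 arrangements); PPh3 fac (chiral).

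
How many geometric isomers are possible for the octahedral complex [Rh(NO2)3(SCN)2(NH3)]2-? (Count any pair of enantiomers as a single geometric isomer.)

3

An octahedron has six vertices in three trans pairs; every non-trans pair is cis.
Systematic placement gives 3 geometric isomers: NO2 mer, SCN trans; NO2 fac, SCN cis; NO2 mer, SCN cis.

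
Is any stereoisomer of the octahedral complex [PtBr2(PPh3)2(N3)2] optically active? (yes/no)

An octahedron has six vertices in three trans pairs; every non-trans pair is cis.
Working through the distinct placements yields 5 geometric isomers: Br trans, PPh3 trans, N3 trans; Br trans, PPh3 cis, N3 cis; Br cis, PPh3 trans, N3 cis; Br cis, PPh3 cis, N3 cis (chiral); Br cis, PPh3 cis, N3 trans.
One of these lacks any improper symmetry element and so occurs as an enantiomeric pair, giving 5 + 1 = 6 stereoisomers in total.

yes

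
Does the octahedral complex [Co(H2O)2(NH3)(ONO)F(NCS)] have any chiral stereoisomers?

yes

The six octahedral sites form three mutually perpendicular trans pairs.
Placing the ligands in turn and identifying arrangements related by rotation or reflection leaves 9 distinct geometric isomers.
Of these, 6 lack any improper symmetry element and so occur as enantiomeric pairs, giving 9 + 6 = 15 stereoisomers in total.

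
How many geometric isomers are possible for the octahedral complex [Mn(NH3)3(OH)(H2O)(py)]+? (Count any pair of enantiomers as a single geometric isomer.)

4

Working through the distinct placements yields 4 geometric isomers: NH3 mer (3 arrangements); NH3 fac (chiral).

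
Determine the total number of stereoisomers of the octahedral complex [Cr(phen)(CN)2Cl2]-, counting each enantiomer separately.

4

Each phen is bidentate and must span two cis positions.
The distinct arrangements are (3 in all): CN trans, Cl cis; CN cis, Cl cis (chiral); CN cis, Cl trans.
One of these lacks any improper symmetry element and so occurs as an enantiomeric pair, giving 3 + 1 = 4 stereoisomers in total.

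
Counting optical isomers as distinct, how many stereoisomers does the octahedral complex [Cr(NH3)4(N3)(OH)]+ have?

In an octahedral complex each vertex has one trans partner and four cis neighbours.
The distinct arrangements are (2 in all): N3 and OH mutually cis; N3 and OH mutually trans.
Each arrangement has an internal mirror plane or centre of symmetry, so none is chiral.

2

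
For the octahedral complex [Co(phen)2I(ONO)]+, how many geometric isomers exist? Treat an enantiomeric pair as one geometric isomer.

2

In an octahedral complex each vertex has one trans partner and four cis neighbours.
Each phen is bidentate and must span two cis positions.
Systematic placement gives 2 geometric isomers: I and ONO mutually trans; I and ONO mutually cis (chiral).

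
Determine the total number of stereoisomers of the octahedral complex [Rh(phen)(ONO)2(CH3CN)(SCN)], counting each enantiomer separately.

The six octahedral sites form three mutually perpendicular trans pairs.
Each phen is bidentate and must span two cis positions.
Systematic placement gives 4 geometric isomers: ONO cis (3 arrangements, 2 chiral); ONO trans.
Of these, 2 lack any improper symmetry element and so occur as enantiomeric pairs, giving 4 + 2 = 6 stereoisomers in total.

6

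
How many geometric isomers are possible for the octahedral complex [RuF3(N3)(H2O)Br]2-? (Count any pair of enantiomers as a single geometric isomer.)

The six octahedral sites form three mutually perpendicular trans pairs.
Systematic placement gives 4 geometric isomers: F mer (3 arrangements); F fac (chiral).

4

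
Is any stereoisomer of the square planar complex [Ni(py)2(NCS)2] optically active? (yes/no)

no

In a square planar complex each vertex has one trans partner and two cis neighbours.
The distinct arrangements are (2 in all): py cis; py trans.
Each arrangement has an internal mirror plane or centre of symmetry, so none is chiral.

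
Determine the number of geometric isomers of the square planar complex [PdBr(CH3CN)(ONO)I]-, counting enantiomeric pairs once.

Systematic placement gives 3 geometric isomers: (Br/I trans, CH3CN/ONO trans); (Br/ONO trans, CH3CN/I trans); (Br/CH3CN trans, I/ONO trans).

3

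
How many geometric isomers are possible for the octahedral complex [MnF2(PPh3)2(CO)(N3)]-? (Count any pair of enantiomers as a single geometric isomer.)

An octahedron has six vertices in three trans pairs; every non-trans pair is cis.
Working through the distinct placements yields 6 geometric isomers: F cis, PPh3 trans; F cis, PPh3 cis (3 arrangements, 2 chiral); F trans, PPh3 trans; F trans, PPh3 cis.

6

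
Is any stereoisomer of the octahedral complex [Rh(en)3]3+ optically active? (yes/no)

yes

The six octahedral sites form three mutually perpendicular trans pairs.
Each en is bidentate and must span two cis positions.
Only one geometric arrangement is possible; it has no improper symmetry element, so it exists as a pair of enantiomers (2 stereoisomers).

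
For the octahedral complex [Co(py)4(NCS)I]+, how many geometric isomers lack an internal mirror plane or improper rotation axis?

In an octahedral complex each vertex has one trans partner and four cis neighbours.
Systematic placement gives 2 geometric isomers: NCS and I mutually trans; NCS and I mutually cis.
Each arrangement has an internal mirror plane or centre of symmetry, so none is chiral.

0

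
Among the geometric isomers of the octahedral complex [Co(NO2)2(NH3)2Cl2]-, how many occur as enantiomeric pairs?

The six octahedral sites form three mutually perpendicular trans pairs.
There are 5 geometric isomers: NO2 trans, NH3 trans, Cl trans; NO2 cis, NH3 cis, Cl trans; NO2 trans, NH3 cis, Cl cis; NO2 cis, NH3 cis, Cl cis (chiral); NO2 cis, NH3 trans, Cl cis.
One of these lacks any improper symmetry element and so occurs as an enantiomeric pair, giving 5 + 1 = 6 stereoisomers in total.

1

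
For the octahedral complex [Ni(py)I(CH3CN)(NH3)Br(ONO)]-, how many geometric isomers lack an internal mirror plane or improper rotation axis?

An octahedron has six vertices in three trans pairs; every non-trans pair is cis.
Exhaustive case analysis gives 15 geometric isomers.
Of these, 15 lack any improper symmetry element and so occur as enantiomeric pairs, giving 15 + 15 = 30 stereoisomers in total.

15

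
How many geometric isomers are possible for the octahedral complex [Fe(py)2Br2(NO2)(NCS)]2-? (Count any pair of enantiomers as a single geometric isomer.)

6

The six octahedral sites form three mutually perpendicular trans pairs.
The distinct arrangements are (6 in all): py trans, Br trans; py cis, Br trans; py trans, Br cis; py cis, Br cis (3 arrangements, 2 chiral).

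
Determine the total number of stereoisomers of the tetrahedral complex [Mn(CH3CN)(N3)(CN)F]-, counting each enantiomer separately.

Only one geometric arrangement is possible; it has no improper symmetry element, so it exists as a pair of enantiomers (2 stereoisomers).

2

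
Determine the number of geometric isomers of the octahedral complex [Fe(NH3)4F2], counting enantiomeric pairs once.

Systematic placement gives 2 geometric isomers: F trans; F cis.

2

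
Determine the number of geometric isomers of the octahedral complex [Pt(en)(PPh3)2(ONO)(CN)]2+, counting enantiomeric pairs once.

An octahedron has six vertices in three trans pairs; every non-trans pair is cis.
Each en is bidentate and must span two cis positions.
Systematic placement gives 4 geometric isomers: PPh3 cis (3 arrangements, 2 chiral); PPh3 trans.

4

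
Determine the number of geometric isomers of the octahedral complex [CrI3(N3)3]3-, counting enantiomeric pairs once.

The six octahedral sites form three mutually perpendicular trans pairs.
Systematic placement gives 2 geometric isomers: I mer; I fac.

2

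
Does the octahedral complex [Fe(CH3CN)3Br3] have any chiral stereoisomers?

The six octahedral sites form three mutually perpendicular trans pairs.
The distinct arrangements are (2 in all): CH3CN mer; CH3CN fac.
Each arrangement has an internal mirror plane or centre of symmetry, so none is chiral.

no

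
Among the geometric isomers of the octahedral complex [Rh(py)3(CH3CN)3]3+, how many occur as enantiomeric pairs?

0

Working through the distinct placements yields 2 geometric isomers: py mer; py fac.
Each arrangement has an internal mirror plane or centre of symmetry, so none is chiral.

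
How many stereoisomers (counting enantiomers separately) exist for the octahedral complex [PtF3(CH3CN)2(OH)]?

3

An octahedron has six vertices in three trans pairs; every non-trans pair is cis.
The distinct arrangements are (3 in all): F mer, CH3CN trans; F fac, CH3CN cis; F mer, CH3CN cis.
Each arrangement has an internal mirror plane or centre of symmetry, so none is chiral.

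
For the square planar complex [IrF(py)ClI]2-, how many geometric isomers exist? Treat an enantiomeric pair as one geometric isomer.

3

In a square planar complex each vertex has one trans partner and two cis neighbours.
Systematic placement gives 3 geometric isomers: (Cl/I trans, F/py trans); (Cl/py trans, F/I trans); (Cl/F trans, I/py trans).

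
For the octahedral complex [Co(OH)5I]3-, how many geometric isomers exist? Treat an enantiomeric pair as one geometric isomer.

The six octahedral sites form three mutually perpendicular trans pairs.
Only one geometric arrangement is possible.

1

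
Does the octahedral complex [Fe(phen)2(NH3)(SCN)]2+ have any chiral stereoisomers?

The six octahedral sites form three mutually perpendicular trans pairs.
Each phen is bidentate and must span two cis positions.
There are 2 geometric isomers: NH3 and SCN mutually trans; NH3 and SCN mutually cis (chiral).
One of these lacks any improper symmetry element and so occurs as an enantiomeric pair, giving 2 + 1 = 3 stereoisomers in total.

yes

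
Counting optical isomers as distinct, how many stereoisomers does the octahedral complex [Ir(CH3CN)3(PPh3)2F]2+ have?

3

An octahedron has six vertices in three trans pairs; every non-trans pair is cis.
Working through the distinct placements yields 3 geometric isomers: CH3CN mer, PPh3 trans; CH3CN mer, PPh3 cis; CH3CN fac, PPh3 cis.
Each arrangement has an internal mirror plane or centre of symmetry, so none is chiral.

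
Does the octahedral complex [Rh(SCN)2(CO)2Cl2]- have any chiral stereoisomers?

yes

An octahedron has six vertices in three trans pairs; every non-trans pair is cis.
There are 5 geometric isomers: SCN trans, CO trans, Cl trans; SCN cis, CO trans, Cl cis; SCN trans, CO cis, Cl cis; SCN cis, CO cis, Cl cis (chiral); SCN cis, CO cis, Cl trans.
One of these lacks any improper symmetry element and so occurs as an enantiomeric pair, giving 5 + 1 = 6 stereoisomers in total.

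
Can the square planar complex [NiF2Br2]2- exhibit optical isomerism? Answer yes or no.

Systematic placement gives 2 geometric isomers: F cis; F trans.
Each arrangement has an internal mirror plane or centre of symmetry, so none is chiral.

no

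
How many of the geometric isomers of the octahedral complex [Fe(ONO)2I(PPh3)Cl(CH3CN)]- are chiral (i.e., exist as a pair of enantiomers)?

The six octahedral sites form three mutually perpendicular trans pairs.
Exhaustive case analysis gives 9 geometric isomers.
Of these, 6 lack any improper symmetry element and so occur as enantiomeric pairs, giving 9 + 6 = 15 stereoisomers in total.

6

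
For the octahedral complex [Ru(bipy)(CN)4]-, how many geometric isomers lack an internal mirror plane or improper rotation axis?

0

In an octahedral complex each vertex has one trans partner and four cis neighbours.
Each bipy is bidentate and must span two cis positions.
Only one geometric arrangement is possible.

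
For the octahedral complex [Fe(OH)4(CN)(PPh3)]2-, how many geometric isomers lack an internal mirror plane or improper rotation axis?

There are 2 geometric isomers: CN and PPh3 mutually cis; CN and PPh3 mutually trans.
Each arrangement has an internal mirror plane or centre of symmetry, so none is chiral.

0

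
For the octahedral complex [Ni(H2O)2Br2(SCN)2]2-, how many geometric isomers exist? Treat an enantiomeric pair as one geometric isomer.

5

The six octahedral sites form three mutually perpendicular trans pairs.
There are 5 geometric isomers: H2O trans, Br trans, SCN trans; H2O cis, Br trans, SCN cis; H2O cis, Br cis, SCN trans; H2O cis, Br cis, SCN cis (chiral); H2O trans, Br cis, SCN cis.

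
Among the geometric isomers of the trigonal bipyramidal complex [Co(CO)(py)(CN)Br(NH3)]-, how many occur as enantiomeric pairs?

10

Placing the ligands in turn and identifying arrangements related by rotation or reflection leaves 10 distinct geometric isomers.
Of these, 10 lack any improper symmetry element and so occur as enantiomeric pairs, giving 10 + 10 = 20 stereoisomers in total.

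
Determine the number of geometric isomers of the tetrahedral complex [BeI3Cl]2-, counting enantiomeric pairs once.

1

All four vertices of a tetrahedron are equivalent and mutually adjacent, so cis/trans isomerism cannot arise.
Only one geometric arrangement is possible.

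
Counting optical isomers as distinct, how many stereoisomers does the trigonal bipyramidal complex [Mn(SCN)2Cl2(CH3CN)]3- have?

Systematic enumeration (placing each ligand type in turn and discarding arrangements equivalent by rotation or reflection) gives 5 geometric isomers.
One of these lacks any improper symmetry element and so occurs as an enantiomeric pair, giving 5 + 1 = 6 stereoisomers in total.

6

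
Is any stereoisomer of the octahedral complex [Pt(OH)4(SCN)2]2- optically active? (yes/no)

The six octahedral sites form three mutually perpendicular trans pairs.
Systematic placement gives 2 geometric isomers: SCN trans; SCN cis.
Each arrangement has an internal mirror plane or centre of symmetry, so none is chiral.

no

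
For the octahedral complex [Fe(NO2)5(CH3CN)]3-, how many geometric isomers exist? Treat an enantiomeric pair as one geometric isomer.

1

In an octahedral complex each vertex has one trans partner and four cis neighbours.
Only one geometric arrangement is possible.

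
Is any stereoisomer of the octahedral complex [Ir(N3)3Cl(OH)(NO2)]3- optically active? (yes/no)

yes

An octahedron has six vertices in three trans pairs; every non-trans pair is cis.
Systematic placement gives 4 geometric isomers: N3 mer (3 arrangements); N3 fac (chiral).
One of these lacks any improper symmetry element and so occurs as an enantiomeric pair, giving 4 + 1 = 5 stereoisomers in total.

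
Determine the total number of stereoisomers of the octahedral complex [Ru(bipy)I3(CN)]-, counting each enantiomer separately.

Each bipy is bidentate and must span two cis positions.
There are 2 geometric isomers: I fac; I mer.
Each arrangement has an internal mirror plane or centre of symmetry, so none is chiral.

2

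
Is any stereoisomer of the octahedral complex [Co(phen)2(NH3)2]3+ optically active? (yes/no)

yes

An octahedron has six vertices in three trans pairs; every non-trans pair is cis.
Each phen is bidentate and must span two cis positions.
Working through the distinct placements yields 2 geometric isomers: NH3 trans; NH3 cis (chiral).
One of these lacks any improper symmetry element and so occurs as an enantiomeric pair, giving 2 + 1 = 3 stereoisomers in total.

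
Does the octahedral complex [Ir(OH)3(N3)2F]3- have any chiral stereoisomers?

In an octahedral complex each vertex has one trans partner and four cis neighbours.
The distinct arrangements are (3 in all): OH mer, N3 cis; OH mer, N3 trans; OH fac, N3 cis.
Each arrangement has an internal mirror plane or centre of symmetry, so none is chiral.

no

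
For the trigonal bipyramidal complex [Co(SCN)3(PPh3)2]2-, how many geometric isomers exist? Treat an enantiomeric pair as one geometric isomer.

In a trigonal bipyramid the two axial positions differ from the three equatorial ones.
Working through the distinct placements yields 3 geometric isomers: PPh3 both axial; PPh3 one axial, one equatorial; PPh3 both equatorial.

3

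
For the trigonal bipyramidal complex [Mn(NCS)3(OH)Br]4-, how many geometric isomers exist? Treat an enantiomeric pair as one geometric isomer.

4

In a trigonal bipyramid the two axial positions differ from the three equatorial ones.
The distinct arrangements are (4 in all): OH equatorial, Br axial; OH axial, Br axial; OH equatorial, Br equatorial; OH axial, Br equatorial.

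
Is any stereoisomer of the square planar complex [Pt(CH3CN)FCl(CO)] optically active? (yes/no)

no

A square has two trans pairs of vertices; adjacent vertices are cis.
Systematic placement gives 3 geometric isomers: (CH3CN/Cl trans, CO/F trans); (CH3CN/F trans, CO/Cl trans); (CH3CN/CO trans, Cl/F trans).
Each arrangement has an internal mirror plane or centre of symmetry, so none is chiral.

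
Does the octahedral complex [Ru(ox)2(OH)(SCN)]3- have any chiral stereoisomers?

Each ox is bidentate and must span two cis positions.
Working through the distinct placements yields 2 geometric isomers: OH and SCN mutually trans; OH and SCN mutually cis (chiral).
One of these lacks any improper symmetry element and so occurs as an enantiomeric pair, giving 2 + 1 = 3 stereoisomers in total.

yes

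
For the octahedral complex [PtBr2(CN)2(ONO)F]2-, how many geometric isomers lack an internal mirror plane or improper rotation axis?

The six octahedral sites form three mutually perpendicular trans pairs.
There are 6 geometric isomers: Br trans, CN trans; Br trans, CN cis; Br cis, CN cis (3 arrangements, 2 chiral); Br cis, CN trans.
Of these, 2 lack any improper symmetry element and so occur as enantiomeric pairs, giving 6 + 2 = 8 stereoisomers in total.

2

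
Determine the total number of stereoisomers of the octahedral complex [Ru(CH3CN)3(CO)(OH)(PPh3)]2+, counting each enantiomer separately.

Working through the distinct placements yields 4 geometric isomers: CH3CN mer (3 arrangements); CH3CN fac (chiral).
One of these lacks any improper symmetry element and so occurs as an enantiomeric pair, giving 4 + 1 = 5 stereoisomers in total.

5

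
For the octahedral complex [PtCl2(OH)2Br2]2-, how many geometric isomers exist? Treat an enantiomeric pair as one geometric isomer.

An octahedron has six vertices in three trans pairs; every non-trans pair is cis.
There are 5 geometric isomers: Cl trans, OH trans, Br trans; Cl cis, OH cis, Br trans; Cl cis, OH trans, Br cis; Cl cis, OH cis, Br cis (chiral); Cl trans, OH cis, Br cis.

5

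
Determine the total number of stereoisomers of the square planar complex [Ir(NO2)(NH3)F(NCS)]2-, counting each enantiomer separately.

3

A square has two trans pairs of vertices; adjacent vertices are cis.
Systematic placement gives 3 geometric isomers: (F/NH3 trans, NCS/NO2 trans); (F/NO2 trans, NCS/NH3 trans); (F/NCS trans, NH3/NO2 trans).
Each arrangement has an internal mirror plane or centre of symmetry, so none is chiral.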